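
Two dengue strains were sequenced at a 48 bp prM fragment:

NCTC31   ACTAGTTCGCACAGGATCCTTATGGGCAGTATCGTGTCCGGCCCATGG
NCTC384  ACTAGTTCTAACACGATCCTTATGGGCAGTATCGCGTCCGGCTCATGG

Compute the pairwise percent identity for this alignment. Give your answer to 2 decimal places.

89.58%

Mismatches occur at site 9 (G↔T), site 10 (C↔A), site 14 (G↔C), site 35 (T↔C), site 43 (C↔T).
43 of the 48 sites match, so the percent identity is 43/48 × 100 = 89.58%.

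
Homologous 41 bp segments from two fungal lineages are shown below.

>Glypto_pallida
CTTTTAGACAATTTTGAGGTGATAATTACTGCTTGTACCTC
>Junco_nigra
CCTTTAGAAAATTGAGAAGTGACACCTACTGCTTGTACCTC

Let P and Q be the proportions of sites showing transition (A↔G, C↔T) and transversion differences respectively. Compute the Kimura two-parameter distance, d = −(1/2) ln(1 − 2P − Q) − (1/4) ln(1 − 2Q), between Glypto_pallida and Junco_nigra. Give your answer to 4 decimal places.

Mismatches occur at site 2 (T↔C, transition), site 9 (C↔A, transversion), site 14 (T↔G, transversion), site 15 (T↔A, transversion), site 18 (G↔A, transition), site 23 (T↔C, transition), site 25 (A↔C, transversion), site 26 (T↔C, transition).
Of the 8 differences, 4 transitions and 4 transversions over 41 sites: P = 4/41 = 0.097561, Q = 4/41 = 0.097561.
d = −0.5·ln(0.707317) − 0.25·ln(0.804878) = −0.5·(-0.346276) − 0.25·(-0.217065) = 0.2274.

0.2274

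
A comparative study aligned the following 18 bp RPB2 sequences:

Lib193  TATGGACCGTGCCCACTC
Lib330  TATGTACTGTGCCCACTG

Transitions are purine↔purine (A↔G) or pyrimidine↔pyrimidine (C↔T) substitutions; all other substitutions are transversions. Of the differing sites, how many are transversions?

Mismatches occur at site 5 (G/T, transversion), site 8 (C/T, transition), site 18 (C/G, transversion).
Of the 3 differences, 1 transition and 2 transversions, so the answer is 2.

2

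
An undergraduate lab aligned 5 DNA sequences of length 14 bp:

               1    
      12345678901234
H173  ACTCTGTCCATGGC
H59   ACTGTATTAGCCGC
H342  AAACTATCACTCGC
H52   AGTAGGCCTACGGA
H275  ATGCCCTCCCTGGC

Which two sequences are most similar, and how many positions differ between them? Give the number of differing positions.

Pairwise Hamming distances:
  H173 vs H59: 7
  H173 vs H342: 6
  H173 vs H52: 7
  H173 vs H275: 5
  H59 vs H342: 6
  H59 vs H52: 10
  H59 vs H275: 10
  H342 vs H52: 11
  H342 vs H275: 6
  H52 vs H275: 10
The smallest is 5, between H173 and H275.

5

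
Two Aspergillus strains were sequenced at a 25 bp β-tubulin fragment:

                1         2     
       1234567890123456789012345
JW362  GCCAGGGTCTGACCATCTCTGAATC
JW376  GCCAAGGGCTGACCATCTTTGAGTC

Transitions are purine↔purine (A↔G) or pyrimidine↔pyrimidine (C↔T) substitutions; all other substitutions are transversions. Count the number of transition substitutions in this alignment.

3

Mismatches occur at site 5 (G↔A, transition), site 8 (T↔G, transversion), site 19 (C↔T, transition), site 23 (A↔G, transition).
Of the 4 differences, 3 transitions and 1 transversion, so the answer is 3.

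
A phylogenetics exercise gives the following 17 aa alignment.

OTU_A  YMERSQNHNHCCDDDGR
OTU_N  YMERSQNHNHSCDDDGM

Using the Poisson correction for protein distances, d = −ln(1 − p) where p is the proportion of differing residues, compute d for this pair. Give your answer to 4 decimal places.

0.1252

The sequences differ at positions 11 (C/S), 17 (R/M).
p = 2/17 = 0.117647.
d = −ln(1 − 0.117647) = −ln(0.882353) = 0.1252.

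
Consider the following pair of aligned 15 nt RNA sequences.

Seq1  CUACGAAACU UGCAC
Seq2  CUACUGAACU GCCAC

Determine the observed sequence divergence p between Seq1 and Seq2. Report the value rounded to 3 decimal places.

0.267

The sequences differ at positions 5 (G/U), 6 (A/G), 11 (U/G), 12 (G/C).
There are 4 differences over 15 sites, so p = 4/15 = 0.267.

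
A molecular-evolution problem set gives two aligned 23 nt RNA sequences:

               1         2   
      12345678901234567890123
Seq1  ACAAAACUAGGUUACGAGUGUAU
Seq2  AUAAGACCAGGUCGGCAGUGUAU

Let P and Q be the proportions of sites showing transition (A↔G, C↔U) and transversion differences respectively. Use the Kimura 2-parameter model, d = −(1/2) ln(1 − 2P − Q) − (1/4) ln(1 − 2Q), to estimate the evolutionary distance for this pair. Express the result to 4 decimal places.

0.4166

The sequences differ at positions 2 (C/U, transition), 5 (A/G, transition), 8 (U/C, transition), 13 (U/C, transition), 14 (A/G, transition), 15 (C/G, transversion), 16 (G/C, transversion).
Of the 7 differences, 5 transitions and 2 transversions over 23 sites: P = 5/23 = 0.217391, Q = 2/23 = 0.086957.
d = −0.5·ln(0.478261) − 0.25·ln(0.826086) = −0.5·(-0.737599) − 0.25·(-0.191056) = 0.4166.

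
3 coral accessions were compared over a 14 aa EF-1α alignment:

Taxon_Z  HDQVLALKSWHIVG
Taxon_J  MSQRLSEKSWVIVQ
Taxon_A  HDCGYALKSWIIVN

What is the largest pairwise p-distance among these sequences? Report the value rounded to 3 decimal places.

Pairwise Hamming distances:
  Taxon_Z vs Taxon_J: 7
  Taxon_Z vs Taxon_A: 5
  Taxon_J vs Taxon_A: 9
The largest is 9 mismatches, between Taxon_J and Taxon_A; p = 9/14 = 0.643.

0.643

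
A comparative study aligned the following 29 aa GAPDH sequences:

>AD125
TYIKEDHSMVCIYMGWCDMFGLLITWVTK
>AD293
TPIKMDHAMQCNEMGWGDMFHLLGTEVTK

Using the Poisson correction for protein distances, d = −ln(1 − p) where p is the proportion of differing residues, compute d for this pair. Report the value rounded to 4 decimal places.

Differing sites — 2:Y/P; 5:E/M; 8:S/A; 10:V/Q; 12:I/N; 13:Y/E; 17:C/G; 21:G/H; 24:I/G; 26:W/E.
p = 10/29 = 0.344828.
d = −ln(1 − 0.344828) = −ln(0.655172) = 0.4229.

0.4229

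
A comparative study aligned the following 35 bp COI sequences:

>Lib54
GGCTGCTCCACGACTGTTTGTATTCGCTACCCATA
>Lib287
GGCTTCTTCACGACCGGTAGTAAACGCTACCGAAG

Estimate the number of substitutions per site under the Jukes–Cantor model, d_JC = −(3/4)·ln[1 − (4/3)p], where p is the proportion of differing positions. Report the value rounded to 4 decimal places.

0.3597

The sequences differ at positions 5 (G/T), 8 (C/T), 15 (T/C), 17 (T/G), 19 (T/A), 23 (T/A), 24 (T/A), 32 (C/G), 34 (T/A), 35 (A/G).
p = 10/35 = 0.285714.
d = −0.75 · ln(1 − (4/3)·0.285714) = −0.75 · ln(0.619048) = −0.75 · (-0.479572) = 0.3597.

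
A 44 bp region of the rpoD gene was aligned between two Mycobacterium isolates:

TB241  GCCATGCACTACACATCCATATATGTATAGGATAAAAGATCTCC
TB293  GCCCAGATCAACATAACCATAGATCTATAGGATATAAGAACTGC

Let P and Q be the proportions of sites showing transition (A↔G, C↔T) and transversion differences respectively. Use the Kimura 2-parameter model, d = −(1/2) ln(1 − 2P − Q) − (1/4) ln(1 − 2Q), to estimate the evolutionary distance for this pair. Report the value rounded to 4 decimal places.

Differing sites — 4:A/C (Tv); 5:T/A (Tv); 7:C/A (Tv); 8:A/T (Tv); 10:T/A (Tv); 14:C/T (Ti); 16:T/A (Tv); 22:T/G (Tv); 25:G/C (Tv); 35:A/T (Tv); 40:T/A (Tv); 43:C/G (Tv).
Of the 12 differences, 1 transition and 11 transversions over 44 sites: P = 1/44 = 0.022727, Q = 11/44 = 0.250000.
d = −0.5·ln(0.704546) − 0.25·ln(0.500000) = −0.5·(-0.350202) − 0.25·(-0.693147) = 0.3484.

0.3484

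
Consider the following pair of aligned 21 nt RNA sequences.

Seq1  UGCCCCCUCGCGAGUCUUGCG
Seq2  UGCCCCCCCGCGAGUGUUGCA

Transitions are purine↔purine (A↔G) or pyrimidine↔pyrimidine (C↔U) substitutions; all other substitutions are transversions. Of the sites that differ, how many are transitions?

2

Differing sites — 8:U/C (Ti); 16:C/G (Tv); 21:G/A (Ti).
Of the 3 differences, 2 transitions and 1 transversion, so the answer is 2.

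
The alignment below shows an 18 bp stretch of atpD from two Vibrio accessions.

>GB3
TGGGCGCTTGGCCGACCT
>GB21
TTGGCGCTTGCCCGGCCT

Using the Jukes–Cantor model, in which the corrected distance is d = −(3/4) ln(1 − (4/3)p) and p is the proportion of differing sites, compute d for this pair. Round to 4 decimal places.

0.1885

Mismatches occur at site 2 (G/T), site 11 (G/C), site 15 (A/G).
p = 3/18 = 0.166667.
d = −0.75 · ln(1 − (4/3)·0.166667) = −0.75 · ln(0.777777) = −0.75 · (-0.251315) = 0.1885.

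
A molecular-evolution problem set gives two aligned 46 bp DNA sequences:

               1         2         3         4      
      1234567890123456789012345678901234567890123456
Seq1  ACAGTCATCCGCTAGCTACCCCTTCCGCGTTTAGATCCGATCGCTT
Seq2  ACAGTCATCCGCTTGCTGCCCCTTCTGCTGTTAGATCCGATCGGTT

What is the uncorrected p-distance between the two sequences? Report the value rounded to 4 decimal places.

0.1304

Mismatches occur at site 14 (A/T), site 18 (A/G), site 26 (C/T), site 29 (G/T), site 30 (T/G), site 44 (C/G).
There are 6 differences over 46 sites, so p = 6/46 = 0.1304.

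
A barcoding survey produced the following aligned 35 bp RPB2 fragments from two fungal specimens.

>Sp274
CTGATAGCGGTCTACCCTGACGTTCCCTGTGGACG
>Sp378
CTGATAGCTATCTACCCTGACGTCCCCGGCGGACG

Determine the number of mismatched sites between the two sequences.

5

Mismatches occur at site 9 (G↔T), site 10 (G↔A), site 24 (T↔C), site 28 (T↔G), site 30 (T↔C).
That gives 5 mismatches out of 35 aligned sites, so the Hamming distance is 5.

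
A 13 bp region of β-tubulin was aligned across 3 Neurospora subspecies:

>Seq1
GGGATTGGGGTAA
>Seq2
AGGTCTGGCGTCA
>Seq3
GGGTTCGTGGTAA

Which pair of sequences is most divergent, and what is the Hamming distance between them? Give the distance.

6

Pairwise Hamming distances:
  Seq1 vs Seq2: 5
  Seq1 vs Seq3: 3
  Seq2 vs Seq3: 6
The largest is 6, between Seq2 and Seq3.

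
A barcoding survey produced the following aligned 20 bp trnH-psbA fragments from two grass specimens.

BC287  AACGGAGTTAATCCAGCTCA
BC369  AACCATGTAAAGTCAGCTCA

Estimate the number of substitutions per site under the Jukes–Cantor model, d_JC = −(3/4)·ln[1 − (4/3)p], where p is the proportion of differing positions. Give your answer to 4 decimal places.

The sequences differ at positions 4 (G/C), 5 (G/A), 6 (A/T), 9 (T/A), 12 (T/G), 13 (C/T).
p = 6/20 = 0.300000.
d = −0.75 · ln(1 − (4/3)·0.300000) = −0.75 · ln(0.600000) = −0.75 · (-0.510826) = 0.3831.

0.3831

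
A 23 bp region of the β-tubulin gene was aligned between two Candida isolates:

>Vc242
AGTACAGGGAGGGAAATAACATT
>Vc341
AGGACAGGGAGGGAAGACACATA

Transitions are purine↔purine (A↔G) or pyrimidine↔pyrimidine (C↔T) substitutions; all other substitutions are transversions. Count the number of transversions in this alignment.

Mismatches occur at site 3 (T↔G, transversion), site 16 (A↔G, transition), site 17 (T↔A, transversion), site 18 (A↔C, transversion), site 23 (T↔A, transversion).
Of the 5 differences, 1 transition and 4 transversions, so the answer is 4.

4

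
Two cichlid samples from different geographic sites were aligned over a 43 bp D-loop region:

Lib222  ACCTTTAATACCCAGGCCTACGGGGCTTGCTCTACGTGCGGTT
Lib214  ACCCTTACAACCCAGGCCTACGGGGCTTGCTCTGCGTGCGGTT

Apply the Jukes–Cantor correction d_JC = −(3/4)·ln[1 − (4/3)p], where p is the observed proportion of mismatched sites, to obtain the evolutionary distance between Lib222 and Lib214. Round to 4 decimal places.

0.0993

The sequences differ at positions 4 (T/C), 8 (A/C), 9 (T/A), 34 (A/G).
p = 4/43 = 0.093023.
d = −0.75 · ln(1 − (4/3)·0.093023) = −0.75 · ln(0.875969) = −0.75 · (-0.132425) = 0.0993.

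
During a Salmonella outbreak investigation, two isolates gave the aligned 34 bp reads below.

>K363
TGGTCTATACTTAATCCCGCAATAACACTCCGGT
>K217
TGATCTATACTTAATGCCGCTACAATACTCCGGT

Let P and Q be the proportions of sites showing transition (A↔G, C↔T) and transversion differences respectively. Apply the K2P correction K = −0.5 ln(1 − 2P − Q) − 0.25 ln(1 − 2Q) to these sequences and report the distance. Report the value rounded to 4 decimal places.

0.1654

Differing sites — 3:G/A (Ti); 16:C/G (Tv); 21:A/T (Tv); 23:T/C (Ti); 26:C/T (Ti).
Of the 5 differences, 3 transitions and 2 transversions over 34 sites: P = 3/34 = 0.088235, Q = 2/34 = 0.058824.
d = −0.5·ln(0.764706) − 0.25·ln(0.882352) = −0.5·(-0.268264) − 0.25·(-0.125164) = 0.1654.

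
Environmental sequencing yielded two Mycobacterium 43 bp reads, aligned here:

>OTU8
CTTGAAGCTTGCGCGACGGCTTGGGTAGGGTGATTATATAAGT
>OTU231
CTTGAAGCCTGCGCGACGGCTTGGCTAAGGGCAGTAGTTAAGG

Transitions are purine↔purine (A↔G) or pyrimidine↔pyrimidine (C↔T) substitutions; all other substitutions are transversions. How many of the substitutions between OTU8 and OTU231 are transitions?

The sequences differ at positions 9 (T/C, transition), 25 (G/C, transversion), 28 (G/A, transition), 31 (T/G, transversion), 32 (G/C, transversion), 34 (T/G, transversion), 37 (T/G, transversion), 38 (A/T, transversion), 43 (T/G, transversion).
Of the 9 differences, 2 transitions and 7 transversions, so the answer is 2.

2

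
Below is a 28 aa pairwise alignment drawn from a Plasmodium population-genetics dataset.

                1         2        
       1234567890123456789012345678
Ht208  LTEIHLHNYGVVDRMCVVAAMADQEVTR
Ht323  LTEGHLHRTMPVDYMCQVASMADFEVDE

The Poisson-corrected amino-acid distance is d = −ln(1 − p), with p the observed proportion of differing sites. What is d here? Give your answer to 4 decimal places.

Mismatches occur at site 4 (I/G), site 8 (N/R), site 9 (Y/T), site 10 (G/M), site 11 (V/P), site 14 (R/Y), site 17 (V/Q), site 20 (A/S), site 24 (Q/F), site 27 (T/D), site 28 (R/E).
p = 11/28 = 0.392857.
d = −ln(1 − 0.392857) = −ln(0.607143) = 0.4990.

0.4990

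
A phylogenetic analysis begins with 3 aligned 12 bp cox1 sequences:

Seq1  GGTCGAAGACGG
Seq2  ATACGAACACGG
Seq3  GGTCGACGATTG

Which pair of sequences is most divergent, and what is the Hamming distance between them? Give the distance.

7

Pairwise Hamming distances:
  Seq1 vs Seq2: 4
  Seq1 vs Seq3: 3
  Seq2 vs Seq3: 7
The largest is 7, between Seq2 and Seq3.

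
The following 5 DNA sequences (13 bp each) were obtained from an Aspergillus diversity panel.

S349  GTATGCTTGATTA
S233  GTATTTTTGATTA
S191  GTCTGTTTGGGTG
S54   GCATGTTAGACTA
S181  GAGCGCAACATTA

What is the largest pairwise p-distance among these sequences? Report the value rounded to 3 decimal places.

Pairwise Hamming distances:
  S349 vs S233: 2
  S349 vs S191: 5
  S349 vs S54: 4
  S349 vs S181: 6
  S233 vs S191: 5
  S233 vs S54: 4
  S233 vs S181: 8
  S191 vs S54: 6
  S191 vs S181: 10
  S54 vs S181: 7
The largest is 10 mismatches, between S191 and S181; p = 10/13 = 0.769.

0.769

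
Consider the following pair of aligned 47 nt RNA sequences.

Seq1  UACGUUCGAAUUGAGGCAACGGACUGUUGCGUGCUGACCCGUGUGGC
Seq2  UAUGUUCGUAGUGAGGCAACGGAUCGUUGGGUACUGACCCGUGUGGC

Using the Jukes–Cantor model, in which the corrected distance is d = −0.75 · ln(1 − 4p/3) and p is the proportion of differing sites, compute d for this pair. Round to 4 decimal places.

0.1660

The sequences differ at positions 3 (C/U), 9 (A/U), 11 (U/G), 24 (C/U), 25 (U/C), 30 (C/G), 33 (G/A).
p = 7/47 = 0.148936.
d = −0.75 · ln(1 − (4/3)·0.148936) = −0.75 · ln(0.801419) = −0.75 · (-0.221371) = 0.1660.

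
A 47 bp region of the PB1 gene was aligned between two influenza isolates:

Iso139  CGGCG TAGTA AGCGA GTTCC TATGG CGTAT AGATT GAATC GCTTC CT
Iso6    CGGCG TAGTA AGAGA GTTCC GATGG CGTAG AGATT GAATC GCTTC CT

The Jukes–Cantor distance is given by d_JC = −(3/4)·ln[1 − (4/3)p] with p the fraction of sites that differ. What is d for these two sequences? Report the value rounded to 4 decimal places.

Differing sites — 13:C/A; 21:T/G; 30:T/G.
p = 3/47 = 0.063830.
d = −0.75 · ln(1 − (4/3)·0.063830) = −0.75 · ln(0.914893) = −0.75 · (-0.088948) = 0.0667.

0.0667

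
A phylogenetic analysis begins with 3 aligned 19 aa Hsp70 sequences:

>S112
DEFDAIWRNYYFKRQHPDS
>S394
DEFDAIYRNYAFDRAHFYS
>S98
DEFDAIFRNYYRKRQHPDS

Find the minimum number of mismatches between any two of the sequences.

Pairwise Hamming distances:
  S112 vs S394: 6
  S112 vs S98: 2
  S394 vs S98: 7
The smallest is 2, between S112 and S98.

2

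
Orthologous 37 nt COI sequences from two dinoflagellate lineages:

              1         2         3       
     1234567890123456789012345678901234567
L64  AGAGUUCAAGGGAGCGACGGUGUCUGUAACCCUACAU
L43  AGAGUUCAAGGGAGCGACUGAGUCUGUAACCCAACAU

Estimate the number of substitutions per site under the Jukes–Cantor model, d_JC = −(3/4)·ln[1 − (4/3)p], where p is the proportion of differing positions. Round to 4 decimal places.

0.0858

Mismatches occur at site 19 (G→U), site 21 (U→A), site 33 (U→A).
p = 3/37 = 0.081081.
d = −0.75 · ln(1 − (4/3)·0.081081) = −0.75 · ln(0.891892) = −0.75 · (-0.114410) = 0.0858.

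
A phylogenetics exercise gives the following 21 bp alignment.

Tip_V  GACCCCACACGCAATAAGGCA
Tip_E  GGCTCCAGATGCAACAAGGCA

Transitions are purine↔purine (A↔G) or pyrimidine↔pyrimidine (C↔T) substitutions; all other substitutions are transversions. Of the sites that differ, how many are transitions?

Differing sites — 2:A/G (Ti); 4:C/T (Ti); 8:C/G (Tv); 10:C/T (Ti); 15:T/C (Ti).
Of the 5 differences, 4 transitions and 1 transversion, so the answer is 4.

4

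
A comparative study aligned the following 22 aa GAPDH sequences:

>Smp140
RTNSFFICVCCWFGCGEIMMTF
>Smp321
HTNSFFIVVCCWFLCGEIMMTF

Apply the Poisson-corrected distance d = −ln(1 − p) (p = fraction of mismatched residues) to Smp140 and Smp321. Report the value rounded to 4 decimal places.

0.1466

Mismatches occur at site 1 (R→H), site 8 (C→V), site 14 (G→L).
p = 3/22 = 0.136364.
d = −ln(1 − 0.136364) = −ln(0.863636) = 0.1466.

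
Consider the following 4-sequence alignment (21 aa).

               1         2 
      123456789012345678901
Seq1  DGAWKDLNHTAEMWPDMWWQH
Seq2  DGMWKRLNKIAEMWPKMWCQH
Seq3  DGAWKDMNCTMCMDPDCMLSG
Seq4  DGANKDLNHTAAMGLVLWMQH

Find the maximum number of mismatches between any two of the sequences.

Pairwise Hamming distances:
  Seq1 vs Seq2: 6
  Seq1 vs Seq3: 10
  Seq1 vs Seq4: 7
  Seq2 vs Seq3: 14
  Seq2 vs Seq4: 11
  Seq3 vs Seq4: 13
The largest is 14, between Seq2 and Seq3.

14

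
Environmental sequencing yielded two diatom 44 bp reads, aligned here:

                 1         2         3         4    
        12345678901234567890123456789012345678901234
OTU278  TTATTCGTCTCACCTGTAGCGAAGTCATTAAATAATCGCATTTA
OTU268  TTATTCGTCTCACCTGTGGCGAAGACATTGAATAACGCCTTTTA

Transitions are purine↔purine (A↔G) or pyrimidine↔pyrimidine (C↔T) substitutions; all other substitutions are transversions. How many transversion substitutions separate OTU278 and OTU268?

Differing sites — 18:A/G (Ti); 25:T/A (Tv); 30:A/G (Ti); 36:T/C (Ti); 37:C/G (Tv); 38:G/C (Tv); 40:A/T (Tv).
Of the 7 differences, 3 transitions and 4 transversions, so the answer is 4.

4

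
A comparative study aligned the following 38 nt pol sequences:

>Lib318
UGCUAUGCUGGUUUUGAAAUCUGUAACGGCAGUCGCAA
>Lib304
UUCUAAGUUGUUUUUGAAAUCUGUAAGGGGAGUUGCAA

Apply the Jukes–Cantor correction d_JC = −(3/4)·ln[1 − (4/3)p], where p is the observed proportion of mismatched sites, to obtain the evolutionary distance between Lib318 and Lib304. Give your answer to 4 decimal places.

0.2114

Differing sites — 2:G/U; 6:U/A; 8:C/U; 11:G/U; 27:C/G; 30:C/G; 34:C/U.
p = 7/38 = 0.184211.
d = −0.75 · ln(1 − (4/3)·0.184211) = −0.75 · ln(0.754385) = −0.75 · (-0.281852) = 0.2114.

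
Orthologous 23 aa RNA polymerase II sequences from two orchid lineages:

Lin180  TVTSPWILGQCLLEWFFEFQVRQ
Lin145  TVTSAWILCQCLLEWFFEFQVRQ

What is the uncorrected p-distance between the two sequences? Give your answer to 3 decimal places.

The sequences differ at positions 5 (P/A), 9 (G/C).
There are 2 differences over 23 sites, so p = 2/23 = 0.087.

0.087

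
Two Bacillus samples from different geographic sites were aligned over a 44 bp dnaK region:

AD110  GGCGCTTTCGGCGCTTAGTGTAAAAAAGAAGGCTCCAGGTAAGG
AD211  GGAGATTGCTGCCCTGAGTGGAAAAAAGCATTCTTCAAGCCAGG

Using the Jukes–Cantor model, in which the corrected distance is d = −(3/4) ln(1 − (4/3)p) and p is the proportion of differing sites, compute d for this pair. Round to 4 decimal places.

0.4141

Mismatches occur at site 3 (C/A), site 5 (C/A), site 8 (T/G), site 10 (G/T), site 13 (G/C), site 16 (T/G), site 21 (T/G), site 29 (A/C), site 31 (G/T), site 32 (G/T), site 35 (C/T), site 38 (G/A), site 40 (T/C), site 41 (A/C).
p = 14/44 = 0.318182.
d = −0.75 · ln(1 − (4/3)·0.318182) = −0.75 · ln(0.575757) = −0.75 · (-0.552070) = 0.4141.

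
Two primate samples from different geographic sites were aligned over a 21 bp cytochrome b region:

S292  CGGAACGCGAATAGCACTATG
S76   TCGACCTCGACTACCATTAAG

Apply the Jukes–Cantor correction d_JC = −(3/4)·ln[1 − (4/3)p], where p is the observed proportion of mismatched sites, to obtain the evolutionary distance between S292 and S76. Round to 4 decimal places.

0.5319

The sequences differ at positions 1 (C/T), 2 (G/C), 5 (A/C), 7 (G/T), 11 (A/C), 14 (G/C), 17 (C/T), 20 (T/A).
p = 8/21 = 0.380952.
d = −0.75 · ln(1 − (4/3)·0.380952) = −0.75 · ln(0.492064) = −0.75 · (-0.709146) = 0.5319.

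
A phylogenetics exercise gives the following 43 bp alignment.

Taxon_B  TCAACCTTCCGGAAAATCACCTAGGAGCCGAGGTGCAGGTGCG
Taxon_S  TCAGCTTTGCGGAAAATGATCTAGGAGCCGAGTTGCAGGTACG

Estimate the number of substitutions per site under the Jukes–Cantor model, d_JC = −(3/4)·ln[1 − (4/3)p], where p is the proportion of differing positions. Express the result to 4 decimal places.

0.1835

The sequences differ at positions 4 (A/G), 6 (C/T), 9 (C/G), 18 (C/G), 20 (C/T), 33 (G/T), 41 (G/A).
p = 7/43 = 0.162791.
d = −0.75 · ln(1 − (4/3)·0.162791) = −0.75 · ln(0.782945) = −0.75 · (-0.244693) = 0.1835.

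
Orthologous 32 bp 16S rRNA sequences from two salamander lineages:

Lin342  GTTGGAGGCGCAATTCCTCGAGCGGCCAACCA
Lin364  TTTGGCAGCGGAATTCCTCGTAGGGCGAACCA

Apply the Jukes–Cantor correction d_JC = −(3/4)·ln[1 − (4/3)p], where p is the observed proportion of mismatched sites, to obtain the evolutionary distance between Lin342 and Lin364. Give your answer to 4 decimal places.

The sequences differ at positions 1 (G/T), 6 (A/C), 7 (G/A), 11 (C/G), 21 (A/T), 22 (G/A), 23 (C/G), 27 (C/G).
p = 8/32 = 0.250000.
d = −0.75 · ln(1 − (4/3)·0.250000) = −0.75 · ln(0.666667) = −0.75 · (-0.405465) = 0.3041.

0.3041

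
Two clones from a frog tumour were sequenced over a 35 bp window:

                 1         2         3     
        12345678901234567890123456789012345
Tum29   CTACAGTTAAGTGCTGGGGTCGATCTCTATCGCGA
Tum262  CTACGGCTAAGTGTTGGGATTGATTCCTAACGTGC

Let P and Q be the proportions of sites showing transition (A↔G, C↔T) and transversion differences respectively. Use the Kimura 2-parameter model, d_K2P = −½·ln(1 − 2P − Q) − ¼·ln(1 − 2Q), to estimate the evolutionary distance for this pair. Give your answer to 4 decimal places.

The sequences differ at positions 5 (A/G, transition), 7 (T/C, transition), 14 (C/T, transition), 19 (G/A, transition), 21 (C/T, transition), 25 (C/T, transition), 26 (T/C, transition), 30 (T/A, transversion), 33 (C/T, transition), 35 (A/C, transversion).
Of the 10 differences, 8 transitions and 2 transversions over 35 sites: P = 8/35 = 0.228571, Q = 2/35 = 0.057143.
d = −0.5·ln(0.485715) − 0.25·ln(0.885714) = −0.5·(-0.722133) − 0.25·(-0.121361) = 0.3914.

0.3914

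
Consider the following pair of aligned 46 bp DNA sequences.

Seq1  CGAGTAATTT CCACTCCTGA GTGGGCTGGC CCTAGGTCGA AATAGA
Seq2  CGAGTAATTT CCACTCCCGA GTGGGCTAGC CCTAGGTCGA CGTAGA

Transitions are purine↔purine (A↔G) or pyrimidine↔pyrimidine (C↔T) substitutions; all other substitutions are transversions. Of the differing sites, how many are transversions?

Mismatches occur at site 18 (T/C, transition), site 28 (G/A, transition), site 41 (A/C, transversion), site 42 (A/G, transition).
Of the 4 differences, 3 transitions and 1 transversion, so the answer is 1.

1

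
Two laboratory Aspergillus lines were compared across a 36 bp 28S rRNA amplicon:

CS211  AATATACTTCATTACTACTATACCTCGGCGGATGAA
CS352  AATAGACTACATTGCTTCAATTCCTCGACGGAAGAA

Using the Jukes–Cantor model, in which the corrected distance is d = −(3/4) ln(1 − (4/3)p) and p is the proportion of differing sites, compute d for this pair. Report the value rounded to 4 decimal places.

Mismatches occur at site 5 (T↔G), site 9 (T↔A), site 14 (A↔G), site 17 (A↔T), site 19 (T↔A), site 22 (A↔T), site 28 (G↔A), site 33 (T↔A).
p = 8/36 = 0.222222.
d = −0.75 · ln(1 − (4/3)·0.222222) = −0.75 · ln(0.703704) = −0.75 · (-0.351397) = 0.2635.

0.2635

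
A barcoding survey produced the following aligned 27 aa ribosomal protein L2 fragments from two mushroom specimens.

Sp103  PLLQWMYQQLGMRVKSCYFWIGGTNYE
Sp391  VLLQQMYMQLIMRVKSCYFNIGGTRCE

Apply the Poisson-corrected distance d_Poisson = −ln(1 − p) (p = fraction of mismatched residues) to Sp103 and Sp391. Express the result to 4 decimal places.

0.3001

Mismatches occur at site 1 (P→V), site 5 (W→Q), site 8 (Q→M), site 11 (G→I), site 20 (W→N), site 25 (N→R), site 26 (Y→C).
p = 7/27 = 0.259259.
d = −ln(1 − 0.259259) = −ln(0.740741) = 0.3001.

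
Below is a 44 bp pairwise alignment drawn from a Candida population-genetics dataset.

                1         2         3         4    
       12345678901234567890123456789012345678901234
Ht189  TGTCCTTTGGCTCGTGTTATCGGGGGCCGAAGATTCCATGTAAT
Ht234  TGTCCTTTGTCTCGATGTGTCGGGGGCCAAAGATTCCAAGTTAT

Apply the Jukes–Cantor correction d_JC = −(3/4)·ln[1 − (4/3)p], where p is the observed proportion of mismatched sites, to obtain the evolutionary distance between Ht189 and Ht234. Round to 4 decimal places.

Differing sites — 10:G/T; 15:T/A; 16:G/T; 17:T/G; 19:A/G; 29:G/A; 39:T/A; 42:A/T.
p = 8/44 = 0.181818.
d = −0.75 · ln(1 − (4/3)·0.181818) = −0.75 · ln(0.757576) = −0.75 · (-0.277631) = 0.2082.

0.2082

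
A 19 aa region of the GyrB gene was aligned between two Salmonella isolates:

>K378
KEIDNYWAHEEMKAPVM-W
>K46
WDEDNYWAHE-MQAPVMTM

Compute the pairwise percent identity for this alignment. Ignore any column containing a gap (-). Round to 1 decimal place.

Excluding the 2 gap columns leaves 17 comparable sites.
Differing sites — 1:K/W; 2:E/D; 3:I/E; 13:K/Q; 19:W/M.
12 of the 17 comparable sites match, so the percent identity is 12/17 × 100 = 70.6%.

70.6%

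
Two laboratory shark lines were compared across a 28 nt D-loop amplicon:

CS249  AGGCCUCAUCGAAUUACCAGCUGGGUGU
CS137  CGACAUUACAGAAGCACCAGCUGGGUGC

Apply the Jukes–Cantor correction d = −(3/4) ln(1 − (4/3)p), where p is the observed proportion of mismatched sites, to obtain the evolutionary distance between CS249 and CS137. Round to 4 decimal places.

Differing sites — 1:A/C; 3:G/A; 5:C/A; 7:C/U; 9:U/C; 10:C/A; 14:U/G; 15:U/C; 28:U/C.
p = 9/28 = 0.321429.
d = −0.75 · ln(1 − (4/3)·0.321429) = −0.75 · ln(0.571428) = −0.75 · (-0.559617) = 0.4197.

0.4197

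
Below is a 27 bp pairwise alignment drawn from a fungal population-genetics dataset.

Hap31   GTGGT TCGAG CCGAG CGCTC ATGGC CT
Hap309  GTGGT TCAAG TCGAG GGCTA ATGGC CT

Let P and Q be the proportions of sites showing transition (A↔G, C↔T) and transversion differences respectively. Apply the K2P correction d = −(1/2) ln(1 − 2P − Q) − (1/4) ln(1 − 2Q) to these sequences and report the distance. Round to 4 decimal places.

Mismatches occur at site 8 (G↔A, transition), site 11 (C↔T, transition), site 16 (C↔G, transversion), site 20 (C↔A, transversion).
Of the 4 differences, 2 transitions and 2 transversions over 27 sites: P = 2/27 = 0.074074, Q = 2/27 = 0.074074.
d = −0.5·ln(0.777778) − 0.25·ln(0.851852) = −0.5·(-0.251314) − 0.25·(-0.160342) = 0.1657.

0.1657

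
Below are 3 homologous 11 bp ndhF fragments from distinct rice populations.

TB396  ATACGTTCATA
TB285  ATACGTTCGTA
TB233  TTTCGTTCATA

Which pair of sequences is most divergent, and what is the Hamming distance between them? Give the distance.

3

Pairwise Hamming distances:
  TB396 vs TB285: 1
  TB396 vs TB233: 2
  TB285 vs TB233: 3
The largest is 3, between TB285 and TB233.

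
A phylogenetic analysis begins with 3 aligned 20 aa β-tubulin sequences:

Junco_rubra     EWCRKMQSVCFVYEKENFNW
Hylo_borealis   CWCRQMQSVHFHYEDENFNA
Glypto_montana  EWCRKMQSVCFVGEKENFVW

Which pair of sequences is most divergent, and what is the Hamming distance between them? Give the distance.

Pairwise Hamming distances:
  Junco_rubra vs Hylo_borealis: 6
  Junco_rubra vs Glypto_montana: 2
  Hylo_borealis vs Glypto_montana: 8
The largest is 8, between Hylo_borealis and Glypto_montana.

8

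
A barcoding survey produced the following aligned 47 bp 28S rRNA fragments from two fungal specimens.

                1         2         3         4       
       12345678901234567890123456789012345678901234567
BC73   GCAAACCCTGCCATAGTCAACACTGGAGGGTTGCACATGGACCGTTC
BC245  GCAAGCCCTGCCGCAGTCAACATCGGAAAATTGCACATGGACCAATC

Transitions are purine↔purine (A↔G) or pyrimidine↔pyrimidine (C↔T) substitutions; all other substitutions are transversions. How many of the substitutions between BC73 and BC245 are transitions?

9

Differing sites — 5:A/G (Ti); 13:A/G (Ti); 14:T/C (Ti); 23:C/T (Ti); 24:T/C (Ti); 28:G/A (Ti); 29:G/A (Ti); 30:G/A (Ti); 44:G/A (Ti); 45:T/A (Tv).
Of the 10 differences, 9 transitions and 1 transversion, so the answer is 9.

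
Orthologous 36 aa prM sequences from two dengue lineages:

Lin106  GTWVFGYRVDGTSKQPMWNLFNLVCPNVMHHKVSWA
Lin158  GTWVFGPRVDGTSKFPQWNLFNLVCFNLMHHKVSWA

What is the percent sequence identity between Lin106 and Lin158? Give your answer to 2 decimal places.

Differing sites — 7:Y/P; 15:Q/F; 17:M/Q; 26:P/F; 28:V/L.
31 of the 36 sites match, so the percent identity is 31/36 × 100 = 86.11%.

86.11%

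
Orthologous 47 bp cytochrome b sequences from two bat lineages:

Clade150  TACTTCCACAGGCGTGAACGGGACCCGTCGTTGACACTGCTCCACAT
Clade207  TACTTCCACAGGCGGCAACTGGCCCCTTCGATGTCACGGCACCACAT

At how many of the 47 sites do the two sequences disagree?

Mismatches occur at site 15 (T→G), site 16 (G→C), site 20 (G→T), site 23 (A→C), site 27 (G→T), site 31 (T→A), site 34 (A→T), site 38 (T→G), site 41 (T→A).
That gives 9 mismatches out of 47 aligned sites, so the Hamming distance is 9.

9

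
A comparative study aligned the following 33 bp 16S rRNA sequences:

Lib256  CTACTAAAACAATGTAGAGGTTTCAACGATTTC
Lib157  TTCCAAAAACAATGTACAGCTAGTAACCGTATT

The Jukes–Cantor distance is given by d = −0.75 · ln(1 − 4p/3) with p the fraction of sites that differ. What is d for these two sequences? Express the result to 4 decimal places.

0.4975

The sequences differ at positions 1 (C/T), 3 (A/C), 5 (T/A), 17 (G/C), 20 (G/C), 22 (T/A), 23 (T/G), 24 (C/T), 28 (G/C), 29 (A/G), 31 (T/A), 33 (C/T).
p = 12/33 = 0.363636.
d = −0.75 · ln(1 − (4/3)·0.363636) = −0.75 · ln(0.515152) = −0.75 · (-0.663293) = 0.4975.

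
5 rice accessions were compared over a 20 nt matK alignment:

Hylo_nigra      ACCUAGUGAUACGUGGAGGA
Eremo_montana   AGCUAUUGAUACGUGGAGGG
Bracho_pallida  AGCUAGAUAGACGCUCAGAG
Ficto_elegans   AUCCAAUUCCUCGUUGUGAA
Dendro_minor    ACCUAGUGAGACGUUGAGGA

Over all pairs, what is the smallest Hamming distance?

Pairwise Hamming distances:
  Hylo_nigra vs Eremo_montana: 3
  Hylo_nigra vs Bracho_pallida: 9
  Hylo_nigra vs Ficto_elegans: 10
  Hylo_nigra vs Dendro_minor: 2
  Eremo_montana vs Bracho_pallida: 8
  Eremo_montana vs Ficto_elegans: 11
  Eremo_montana vs Dendro_minor: 5
  Bracho_pallida vs Ficto_elegans: 11
  Bracho_pallida vs Dendro_minor: 7
  Ficto_elegans vs Dendro_minor: 9
The smallest is 2, between Hylo_nigra and Dendro_minor.

2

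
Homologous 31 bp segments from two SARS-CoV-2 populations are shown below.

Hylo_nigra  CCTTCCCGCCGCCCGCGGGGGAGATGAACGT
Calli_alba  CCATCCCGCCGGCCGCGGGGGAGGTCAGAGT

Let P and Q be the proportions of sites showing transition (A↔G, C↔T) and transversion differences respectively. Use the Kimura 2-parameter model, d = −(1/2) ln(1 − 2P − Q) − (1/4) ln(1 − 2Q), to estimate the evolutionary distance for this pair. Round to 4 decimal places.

Mismatches occur at site 3 (T→A, transversion), site 12 (C→G, transversion), site 24 (A→G, transition), site 26 (G→C, transversion), site 28 (A→G, transition), site 29 (C→A, transversion).
Of the 6 differences, 2 transitions and 4 transversions over 31 sites: P = 2/31 = 0.064516, Q = 4/31 = 0.129032.
d = −0.5·ln(0.741936) − 0.25·ln(0.741936) = −0.5·(-0.298492) − 0.25·(-0.298492) = 0.2239.

0.2239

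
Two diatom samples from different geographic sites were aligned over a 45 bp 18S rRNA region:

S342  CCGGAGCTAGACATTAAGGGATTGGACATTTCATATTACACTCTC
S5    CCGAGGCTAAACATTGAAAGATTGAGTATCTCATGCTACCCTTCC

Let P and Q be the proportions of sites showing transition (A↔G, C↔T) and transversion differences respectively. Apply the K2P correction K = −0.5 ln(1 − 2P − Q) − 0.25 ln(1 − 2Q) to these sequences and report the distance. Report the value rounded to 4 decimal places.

0.5284

The sequences differ at positions 4 (G/A, transition), 5 (A/G, transition), 10 (G/A, transition), 16 (A/G, transition), 18 (G/A, transition), 19 (G/A, transition), 25 (G/A, transition), 26 (A/G, transition), 27 (C/T, transition), 30 (T/C, transition), 35 (A/G, transition), 36 (T/C, transition), 40 (A/C, transversion), 43 (C/T, transition), 44 (T/C, transition).
Of the 15 differences, 14 transitions and 1 transversion over 45 sites: P = 14/45 = 0.311111, Q = 1/45 = 0.022222.
d = −0.5·ln(0.355556) − 0.25·ln(0.955556) = −0.5·(-1.034073) − 0.25·(-0.045462) = 0.5284.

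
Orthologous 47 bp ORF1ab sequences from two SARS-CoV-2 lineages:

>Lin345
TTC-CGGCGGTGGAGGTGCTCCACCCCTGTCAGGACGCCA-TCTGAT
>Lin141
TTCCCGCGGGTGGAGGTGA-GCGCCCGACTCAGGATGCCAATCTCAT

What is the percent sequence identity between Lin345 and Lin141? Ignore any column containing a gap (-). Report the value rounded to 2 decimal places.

77.27%

Excluding the 3 gap columns leaves 44 comparable sites.
Differing sites — 7:G/C; 8:C/G; 19:C/A; 21:C/G; 23:A/G; 27:C/G; 28:T/A; 29:G/C; 36:C/T; 45:G/C.
34 of the 44 comparable sites match, so the percent identity is 34/44 × 100 = 77.27%.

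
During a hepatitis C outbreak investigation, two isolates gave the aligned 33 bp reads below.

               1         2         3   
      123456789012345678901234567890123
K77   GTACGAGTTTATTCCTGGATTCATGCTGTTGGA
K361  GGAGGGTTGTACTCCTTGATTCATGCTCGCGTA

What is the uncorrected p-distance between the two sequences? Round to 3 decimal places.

0.333

The sequences differ at positions 2 (T/G), 4 (C/G), 6 (A/G), 7 (G/T), 9 (T/G), 12 (T/C), 17 (G/T), 28 (G/C), 29 (T/G), 30 (T/C), 32 (G/T).
There are 11 differences over 33 sites, so p = 11/33 = 0.333.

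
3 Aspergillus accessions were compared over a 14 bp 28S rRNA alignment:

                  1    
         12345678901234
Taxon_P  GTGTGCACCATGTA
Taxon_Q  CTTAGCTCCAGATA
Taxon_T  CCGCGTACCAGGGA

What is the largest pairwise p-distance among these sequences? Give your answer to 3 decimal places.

0.500

Pairwise Hamming distances:
  Taxon_P vs Taxon_Q: 6
  Taxon_P vs Taxon_T: 6
  Taxon_Q vs Taxon_T: 7
The largest is 7 mismatches, between Taxon_Q and Taxon_T; p = 7/14 = 0.500.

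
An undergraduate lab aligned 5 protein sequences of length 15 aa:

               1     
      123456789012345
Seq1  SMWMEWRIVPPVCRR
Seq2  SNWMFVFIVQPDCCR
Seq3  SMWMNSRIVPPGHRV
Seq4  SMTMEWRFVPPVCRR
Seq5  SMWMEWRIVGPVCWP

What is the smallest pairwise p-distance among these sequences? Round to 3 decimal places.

Pairwise Hamming distances:
  Seq1 vs Seq2: 7
  Seq1 vs Seq3: 5
  Seq1 vs Seq4: 2
  Seq1 vs Seq5: 3
  Seq2 vs Seq3: 9
  Seq2 vs Seq4: 9
  Seq2 vs Seq5: 8
  Seq3 vs Seq4: 7
  Seq3 vs Seq5: 7
  Seq4 vs Seq5: 5
The smallest is 2 mismatches, between Seq1 and Seq4; p = 2/15 = 0.133.

0.133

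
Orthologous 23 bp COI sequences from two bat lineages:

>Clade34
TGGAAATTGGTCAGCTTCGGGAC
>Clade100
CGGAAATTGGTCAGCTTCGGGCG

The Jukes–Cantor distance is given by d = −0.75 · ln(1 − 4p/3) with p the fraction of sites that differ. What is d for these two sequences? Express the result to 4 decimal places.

0.1433

Differing sites — 1:T/C; 22:A/C; 23:C/G.
p = 3/23 = 0.130435.
d = −0.75 · ln(1 − (4/3)·0.130435) = −0.75 · ln(0.826087) = −0.75 · (-0.191055) = 0.1433.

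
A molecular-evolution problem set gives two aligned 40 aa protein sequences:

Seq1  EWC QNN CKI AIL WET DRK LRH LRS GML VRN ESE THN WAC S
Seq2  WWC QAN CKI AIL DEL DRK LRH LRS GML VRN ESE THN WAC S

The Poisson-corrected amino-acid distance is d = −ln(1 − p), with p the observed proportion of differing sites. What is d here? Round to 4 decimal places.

Differing sites — 1:E/W; 5:N/A; 13:W/D; 15:T/L.
p = 4/40 = 0.100000.
d = −ln(1 − 0.100000) = −ln(0.900000) = 0.1054.

0.1054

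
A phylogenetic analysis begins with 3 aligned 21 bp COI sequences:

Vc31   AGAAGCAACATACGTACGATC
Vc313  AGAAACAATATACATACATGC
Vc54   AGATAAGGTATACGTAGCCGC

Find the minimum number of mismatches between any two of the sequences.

6

Pairwise Hamming distances:
  Vc31 vs Vc313: 6
  Vc31 vs Vc54: 10
  Vc313 vs Vc54: 8
The smallest is 6, between Vc31 and Vc313.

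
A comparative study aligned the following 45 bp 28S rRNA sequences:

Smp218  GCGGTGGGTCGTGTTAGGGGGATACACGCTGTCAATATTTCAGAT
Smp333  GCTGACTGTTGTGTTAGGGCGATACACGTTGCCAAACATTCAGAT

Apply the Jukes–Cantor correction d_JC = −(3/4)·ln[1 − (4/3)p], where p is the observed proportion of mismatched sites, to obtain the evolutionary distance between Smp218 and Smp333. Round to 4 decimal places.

0.2958

The sequences differ at positions 3 (G/T), 5 (T/A), 6 (G/C), 7 (G/T), 10 (C/T), 20 (G/C), 29 (C/T), 32 (T/C), 36 (T/A), 37 (A/C), 38 (T/A).
p = 11/45 = 0.244444.
d = −0.75 · ln(1 − (4/3)·0.244444) = −0.75 · ln(0.674075) = −0.75 · (-0.394414) = 0.2958.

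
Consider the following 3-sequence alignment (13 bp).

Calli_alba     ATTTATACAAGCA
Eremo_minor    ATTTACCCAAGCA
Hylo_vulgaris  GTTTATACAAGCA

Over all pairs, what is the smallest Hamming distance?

Pairwise Hamming distances:
  Calli_alba vs Eremo_minor: 2
  Calli_alba vs Hylo_vulgaris: 1
  Eremo_minor vs Hylo_vulgaris: 3
The smallest is 1, between Calli_alba and Hylo_vulgaris.

1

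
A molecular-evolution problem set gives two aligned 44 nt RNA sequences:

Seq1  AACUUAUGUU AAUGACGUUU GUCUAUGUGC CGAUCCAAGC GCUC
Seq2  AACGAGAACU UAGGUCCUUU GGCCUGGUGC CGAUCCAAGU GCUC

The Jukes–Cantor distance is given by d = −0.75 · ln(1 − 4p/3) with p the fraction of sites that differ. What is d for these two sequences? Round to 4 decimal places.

0.4546

Differing sites — 4:U/G; 5:U/A; 6:A/G; 7:U/A; 8:G/A; 9:U/C; 11:A/U; 13:U/G; 15:A/U; 17:G/C; 22:U/G; 24:U/C; 25:A/U; 26:U/G; 40:C/U.
p = 15/44 = 0.340909.
d = −0.75 · ln(1 − (4/3)·0.340909) = −0.75 · ln(0.545455) = −0.75 · (-0.606135) = 0.4546.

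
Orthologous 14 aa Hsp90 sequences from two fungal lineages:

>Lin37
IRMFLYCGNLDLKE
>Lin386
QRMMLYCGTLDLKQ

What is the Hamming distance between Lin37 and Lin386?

4

Mismatches occur at site 1 (I↔Q), site 4 (F↔M), site 9 (N↔T), site 14 (E↔Q).
That gives 4 mismatches out of 14 aligned sites, so the Hamming distance is 4.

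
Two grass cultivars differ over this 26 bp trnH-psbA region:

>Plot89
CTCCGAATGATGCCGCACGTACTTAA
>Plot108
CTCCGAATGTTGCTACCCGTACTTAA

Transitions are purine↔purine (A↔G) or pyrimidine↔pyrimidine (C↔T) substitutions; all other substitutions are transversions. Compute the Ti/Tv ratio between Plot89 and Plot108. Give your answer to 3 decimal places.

1.000

The sequences differ at positions 10 (A/T, transversion), 14 (C/T, transition), 15 (G/A, transition), 17 (A/C, transversion).
Of the 4 differences, 2 transitions and 2 transversions, so Ti/Tv = 2/2 = 1.000.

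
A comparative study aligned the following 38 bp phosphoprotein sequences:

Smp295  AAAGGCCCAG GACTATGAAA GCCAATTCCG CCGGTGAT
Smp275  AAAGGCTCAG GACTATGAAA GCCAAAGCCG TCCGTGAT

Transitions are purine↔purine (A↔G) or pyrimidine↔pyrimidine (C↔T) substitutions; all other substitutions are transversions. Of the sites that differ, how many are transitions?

2

Differing sites — 7:C/T (Ti); 26:T/A (Tv); 27:T/G (Tv); 31:C/T (Ti); 33:G/C (Tv).
Of the 5 differences, 2 transitions and 3 transversions, so the answer is 2.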